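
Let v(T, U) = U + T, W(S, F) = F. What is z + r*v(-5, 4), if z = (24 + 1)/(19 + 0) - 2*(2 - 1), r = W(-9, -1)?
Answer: 6/19 ≈ 0.31579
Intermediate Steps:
r = -1
v(T, U) = T + U
z = -13/19 (z = 25/19 - 2*1 = 25*(1/19) - 2 = 25/19 - 2 = -13/19 ≈ -0.68421)
z + r*v(-5, 4) = -13/19 - (-5 + 4) = -13/19 - 1*(-1) = -13/19 + 1 = 6/19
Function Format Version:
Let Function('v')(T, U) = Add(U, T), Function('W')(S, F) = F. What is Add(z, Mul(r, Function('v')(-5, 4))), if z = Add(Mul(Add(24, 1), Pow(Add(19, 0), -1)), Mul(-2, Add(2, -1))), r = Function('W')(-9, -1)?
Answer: Rational(6, 19) ≈ 0.31579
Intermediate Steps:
r = -1
Function('v')(T, U) = Add(T, U)
z = Rational(-13, 19) (z = Add(Mul(25, Pow(19, -1)), Mul(-2, 1)) = Add(Mul(25, Rational(1, 19)), -2) = Add(Rational(25, 19), -2) = Rational(-13, 19) ≈ -0.68421)
Add(z, Mul(r, Function('v')(-5, 4))) = Add(Rational(-13, 19), Mul(-1, Add(-5, 4))) = Add(Rational(-13, 19), Mul(-1, -1)) = Add(Rational(-13, 19), 1) = Rational(6, 19)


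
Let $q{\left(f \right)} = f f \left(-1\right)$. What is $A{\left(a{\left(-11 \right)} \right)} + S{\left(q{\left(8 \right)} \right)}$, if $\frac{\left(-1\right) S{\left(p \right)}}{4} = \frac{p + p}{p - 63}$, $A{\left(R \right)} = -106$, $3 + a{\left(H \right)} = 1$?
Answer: $- \frac{13974}{127} \approx -110.03$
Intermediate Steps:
$a{\left(H \right)} = -2$ ($a{\left(H \right)} = -3 + 1 = -2$)
$q{\left(f \right)} = - f^{2}$ ($q{\left(f \right)} = f^{2} \left(-1\right) = - f^{2}$)
$S{\left(p \right)} = - \frac{8 p}{-63 + p}$ ($S{\left(p \right)} = - 4 \frac{p + p}{p - 63} = - 4 \frac{2 p}{-63 + p} = - \frac{8 p}{-63 + p}$)
$A{\left(a{\left(-11 \right)} \right)} + S{\left(q{\left(8 \right)} \right)} = -106 - \frac{8 \left(- 8^{2}\right)}{-63 - 8^{2}} = -106 - \frac{8 \left(\left(-1\right) 64\right)}{-63 - 64} = -106 - - \frac{512}{-63 - 64} = -106 - - \frac{512}{-127} = -106 - \left(-512\right) \left(- \frac{1}{127}\right) = -106 - \frac{512}{127} = - \frac{13974}{127}$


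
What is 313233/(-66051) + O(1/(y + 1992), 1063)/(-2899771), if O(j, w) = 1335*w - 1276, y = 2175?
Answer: -47712047282/9120608301 ≈ -5.2312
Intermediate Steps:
O(j, w) = -1276 + 1335*w
313233/(-66051) + O(1/(y + 1992), 1063)/(-2899771) = 313233/(-66051) + (-1276 + 1335*1063)/(-2899771) = 313233*(-1/66051) + (-1276 + 1419105)*(-1/2899771) = -104411/22017 + 1417829*(-1/2899771) = -104411/22017 - 202547/414253 = -47712047282/9120608301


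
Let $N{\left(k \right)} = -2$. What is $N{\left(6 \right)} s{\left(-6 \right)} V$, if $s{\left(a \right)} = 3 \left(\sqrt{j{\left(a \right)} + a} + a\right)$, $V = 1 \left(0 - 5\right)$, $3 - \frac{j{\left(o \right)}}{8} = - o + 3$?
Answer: $-180 + 90 i \sqrt{6} \approx -180.0 + 220.45 i$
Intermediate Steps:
$j{\left(o \right)} = 8 o$ ($j{\left(o \right)} = 24 - 8 \left(- o + 3\right) = 24 - 8 \left(3 - o\right) = 24 + \left(-24 + 8 o\right) = 8 o$)
$V = -5$ ($V = 1 \left(-5\right) = -5$)
$s{\left(a \right)} = 3 a + 9 \sqrt{a}$ ($s{\left(a \right)} = 3 \left(\sqrt{8 a + a} + a\right) = 3 \left(\sqrt{9 a} + a\right) = 3 \left(3 \sqrt{a} + a\right) = 3 \left(a + 3 \sqrt{a}\right) = 3 a + 9 \sqrt{a}$)
$N{\left(6 \right)} s{\left(-6 \right)} V = - 2 \left(3 \left(-6\right) + 9 \sqrt{-6}\right) \left(-5\right) = - 2 \left(-18 + 9 i \sqrt{6}\right) \left(-5\right) = \left(36 - 18 i \sqrt{6}\right) \left(-5\right) = -180 + 90 i \sqrt{6}$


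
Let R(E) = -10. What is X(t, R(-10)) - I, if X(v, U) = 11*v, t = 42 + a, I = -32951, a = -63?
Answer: 32720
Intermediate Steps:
t = -21 (t = 42 - 63 = -21)
X(t, R(-10)) - I = 11*(-21) - 1*(-32951) = -231 + 32951 = 32720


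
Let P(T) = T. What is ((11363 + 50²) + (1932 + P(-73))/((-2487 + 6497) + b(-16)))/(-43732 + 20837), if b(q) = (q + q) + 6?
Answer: -55232051/91213680 ≈ -0.60552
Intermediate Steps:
b(q) = 6 + 2*q (b(q) = 2*q + 6 = 6 + 2*q)
((11363 + 50²) + (1932 + P(-73))/((-2487 + 6497) + b(-16)))/(-43732 + 20837) = ((11363 + 50²) + (1932 - 73)/((-2487 + 6497) + (6 + 2*(-16))))/(-43732 + 20837) = ((11363 + 2500) + 1859/(4010 + (6 - 32)))/(-22895) = (13863 + 1859/(4010 - 26))*(-1/22895) = (13863 + 1859/3984)*(-1/22895) = (55232051/3984)*(-1/22895) = -55232051/91213680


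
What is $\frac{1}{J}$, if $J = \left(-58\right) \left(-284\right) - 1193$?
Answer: $\frac{1}{15279} \approx 6.5449 \cdot 10^{-5}$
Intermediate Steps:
$J = 15279$ ($J = 16472 - 1193 = 15279$)
$\frac{1}{J} = \frac{1}{15279}$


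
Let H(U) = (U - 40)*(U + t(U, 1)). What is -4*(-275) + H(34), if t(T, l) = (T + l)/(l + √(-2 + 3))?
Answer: 791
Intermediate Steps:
t(T, l) = (T + l)/(1 + l) (t(T, l) = (T + l)/(l + √1) = (T + l)/(l + 1) = (T + l)/(1 + l))
H(U) = (½ + 3*U/2)*(-40 + U) (H(U) = (U - 40)*(U + (U + 1)/(1 + 1)) = (-40 + U)*(U + (1 + U)/2) = (-40 + U)*(U + (½ + U/2)) = (-40 + U)*(½ + 3*U/2) = (½ + 3*U/2)*(-40 + U))
-4*(-275) + H(34) = -4*(-275) + (-20 - 119/2*34 + (3/2)*34²) = 1100 + (-20 - 2023 + (3/2)*1156) = 1100 + (-20 - 2023 + 1734) = 1100 - 309 = 791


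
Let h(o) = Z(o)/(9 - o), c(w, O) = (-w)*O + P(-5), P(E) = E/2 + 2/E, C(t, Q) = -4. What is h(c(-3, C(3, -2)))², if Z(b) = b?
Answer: 22201/57121 ≈ 0.38867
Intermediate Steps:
P(E) = E/2 + 2/E (P(E) = E*(½) + 2/E = E/2 + 2/E)
c(w, O) = -29/10 - O*w (c(w, O) = (-w)*O + ((½)*(-5) + 2/(-5)) = -O*w + (-5/2 + 2*(-⅕)) = -O*w + (-5/2 - ⅖) = -O*w - 29/10 = -29/10 - O*w)
h(o) = o/(9 - o)
h(c(-3, C(3, -2)))² = (-(-29/10 - 1*(-4)*(-3))/(-9 + (-29/10 - 1*(-4)*(-3))))² = (-(-29/10 - 12)/(-9 + (-29/10 - 12)))² = (-1*(-149/10)/(-9 - 149/10))² = (-1*(-149/10)/(-239/10))² = (-1*(-149/10)*(-10/239))² = (-149/239)² = 22201/57121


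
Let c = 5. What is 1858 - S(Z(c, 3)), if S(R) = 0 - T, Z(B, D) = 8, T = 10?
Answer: 1868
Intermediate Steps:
S(R) = -10 (S(R) = 0 - 1*10 = 0 - 10 = -10)
1858 - S(Z(c, 3)) = 1858 - 1*(-10) = 1858 + 10 = 1868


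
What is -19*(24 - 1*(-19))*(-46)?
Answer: 37582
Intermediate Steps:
-19*(24 - 1*(-19))*(-46) = -19*(24 + 19)*(-46) = -19*43*(-46) = -817*(-46) = 37582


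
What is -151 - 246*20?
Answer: -5071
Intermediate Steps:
-151 - 246*20 = -151 - 82*60 = -151 - 4920 = -5071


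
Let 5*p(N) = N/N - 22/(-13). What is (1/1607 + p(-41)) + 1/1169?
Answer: 13186169/24421579 ≈ 0.53994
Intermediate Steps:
p(N) = 7/13 (p(N) = (N/N - 22/(-13))/5 = (1 - 22*(-1/13))/5 = (1 + 22/13)/5 = (⅕)*(35/13) = 7/13)
(1/1607 + p(-41)) + 1/1169 = (1/1607 + 7/13) + 1/1169 = 11262/20891 + 1/1169 = 13186169/24421579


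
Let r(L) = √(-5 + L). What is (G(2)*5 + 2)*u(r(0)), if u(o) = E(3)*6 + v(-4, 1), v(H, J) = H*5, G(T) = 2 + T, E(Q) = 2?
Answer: -176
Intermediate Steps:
v(H, J) = 5*H
u(o) = -8 (u(o) = 2*6 + 5*(-4) = 12 - 20 = -8)
(G(2)*5 + 2)*u(r(0)) = ((2 + 2)*5 + 2)*(-8) = (4*5 + 2)*(-8) = (20 + 2)*(-8) = 22*(-8) = -176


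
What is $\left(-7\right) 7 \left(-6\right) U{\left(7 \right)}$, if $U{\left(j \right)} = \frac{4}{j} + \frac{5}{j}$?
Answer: $378$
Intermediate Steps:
$U{\left(j \right)} = \frac{9}{j}$
$\left(-7\right) 7 \left(-6\right) U{\left(7 \right)} = \left(-7\right) 7 \left(-6\right) \frac{9}{7} = \left(-49\right) \left(-6\right) 9 \cdot \frac{1}{7} = 294 \cdot \frac{9}{7} = 378$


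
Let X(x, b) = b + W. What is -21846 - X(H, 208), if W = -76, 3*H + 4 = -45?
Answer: -21978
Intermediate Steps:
H = -49/3 (H = -4/3 + (⅓)*(-45) = -4/3 - 15 = -49/3 ≈ -16.333)
X(x, b) = -76 + b (X(x, b) = b - 76 = -76 + b)
-21846 - X(H, 208) = -21846 - (-76 + 208) = -21846 - 1*132 = -21846 - 132 = -21978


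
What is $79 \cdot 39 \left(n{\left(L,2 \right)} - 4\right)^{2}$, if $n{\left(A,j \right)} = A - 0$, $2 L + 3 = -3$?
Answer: $150969$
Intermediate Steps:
$L = -3$ ($L = - \frac{3}{2} + \frac{1}{2} \left(-3\right) = - \frac{3}{2} - \frac{3}{2} = -3$)
$n{\left(A,j \right)} = A$ ($n{\left(A,j \right)} = A + 0 = A$)
$79 \cdot 39 \left(n{\left(L,2 \right)} - 4\right)^{2} = 79 \cdot 39 \left(-3 - 4\right)^{2} = 3081 \left(-7\right)^{2} = 3081 \cdot 49 = 150969$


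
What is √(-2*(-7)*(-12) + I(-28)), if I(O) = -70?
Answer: I*√238 ≈ 15.427*I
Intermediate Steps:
√(-2*(-7)*(-12) + I(-28)) = √(-2*(-7)*(-12) - 70) = √(14*(-12) - 70) = √(-168 - 70) = √(-238) = I*√238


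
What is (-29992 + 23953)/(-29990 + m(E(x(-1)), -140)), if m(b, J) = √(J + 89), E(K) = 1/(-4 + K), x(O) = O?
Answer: 181109610/899400151 + 6039*I*√51/899400151 ≈ 0.20137 + 4.7951e-5*I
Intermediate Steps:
m(b, J) = √(89 + J)
(-29992 + 23953)/(-29990 + m(E(x(-1)), -140)) = (-29992 + 23953)/(-29990 + √(89 - 140)) = -6039/(-29990 + √(-51)) = -6039/(-29990 + I*√51)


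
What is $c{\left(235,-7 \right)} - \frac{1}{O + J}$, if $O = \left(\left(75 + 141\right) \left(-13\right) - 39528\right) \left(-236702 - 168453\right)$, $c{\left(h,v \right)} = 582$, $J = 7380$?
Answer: $\frac{9982841985719}{17152649460} \approx 582.0$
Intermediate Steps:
$O = 17152642080$ ($O = \left(216 \left(-13\right) - 39528\right) \left(-405155\right) = \left(-2808 - 39528\right) \left(-405155\right) = \left(-42336\right) \left(-405155\right) = 17152642080$)
$c{\left(235,-7 \right)} - \frac{1}{O + J} = 582 - \frac{1}{17152642080 + 7380} = 582 - \frac{1}{17152649460} = \frac{9982841985719}{17152649460}$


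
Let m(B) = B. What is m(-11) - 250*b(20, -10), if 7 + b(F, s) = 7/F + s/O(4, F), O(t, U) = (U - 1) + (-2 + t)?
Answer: 74363/42 ≈ 1770.5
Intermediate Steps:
O(t, U) = -3 + U + t (O(t, U) = (-1 + U) + (-2 + t) = -3 + U + t)
b(F, s) = -7 + 7/F + s/(1 + F) (b(F, s) = -7 + (7/F + s/(-3 + F + 4)) = -7 + (7/F + s/(1 + F)) = -7 + 7/F + s/(1 + F))
m(-11) - 250*b(20, -10) = -11 - 250*(7 - 7*20**2 + 20*(-10))/(20*(1 + 20)) = -11 - 25*(7 - 7*400 - 200)/(2*21) = -11 - 25*(7 - 2800 - 200)/(2*21) = -11 - 25*(-2993)/(2*21) = -11 - 250*(-2993/420) = -11 + 74825/42 = 74363/42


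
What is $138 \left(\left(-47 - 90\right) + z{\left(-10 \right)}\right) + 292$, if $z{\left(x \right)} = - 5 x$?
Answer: $-11714$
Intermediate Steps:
$138 \left(\left(-47 - 90\right) + z{\left(-10 \right)}\right) + 292 = 138 \left(\left(-47 - 90\right) - -50\right) + 292 = 138 \left(-137 + 50\right) + 292 = 138 \left(-87\right) + 292 = -12006 + 292 = -11714$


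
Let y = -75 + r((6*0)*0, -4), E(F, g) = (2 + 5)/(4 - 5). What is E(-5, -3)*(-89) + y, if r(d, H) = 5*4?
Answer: 568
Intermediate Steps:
r(d, H) = 20
E(F, g) = -7 (E(F, g) = 7/(-1) = 7*(-1) = -7)
y = -55 (y = -75 + 20 = -55)
E(-5, -3)*(-89) + y = -7*(-89) - 55 = 623 - 55 = 568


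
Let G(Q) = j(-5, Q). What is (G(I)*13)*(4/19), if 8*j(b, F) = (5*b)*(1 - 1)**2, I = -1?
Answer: 0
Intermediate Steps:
j(b, F) = 0 (j(b, F) = ((5*b)*(1 - 1)**2)/8 = ((5*b)*0**2)/8 = ((5*b)*0)/8 = (1/8)*0 = 0)
G(Q) = 0
(G(I)*13)*(4/19) = (0*13)*(4/19) = 0*(4*(1/19)) = 0*(4/19) = 0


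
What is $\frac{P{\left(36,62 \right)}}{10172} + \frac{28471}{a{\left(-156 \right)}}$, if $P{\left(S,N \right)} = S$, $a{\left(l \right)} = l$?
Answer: $- \frac{72400349}{396708} \approx -182.5$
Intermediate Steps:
$\frac{P{\left(36,62 \right)}}{10172} + \frac{28471}{a{\left(-156 \right)}} = \frac{36}{10172} + \frac{28471}{-156} = 36 \cdot \frac{1}{10172} + 28471 \left(- \frac{1}{156}\right) = \frac{9}{2543} - \frac{28471}{156} = - \frac{72400349}{396708}$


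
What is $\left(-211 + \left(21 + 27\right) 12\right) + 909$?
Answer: $1274$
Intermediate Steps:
$\left(-211 + \left(21 + 27\right) 12\right) + 909 = \left(-211 + 48 \cdot 12\right) + 909 = \left(-211 + 576\right) + 909 = 365 + 909 = 1274$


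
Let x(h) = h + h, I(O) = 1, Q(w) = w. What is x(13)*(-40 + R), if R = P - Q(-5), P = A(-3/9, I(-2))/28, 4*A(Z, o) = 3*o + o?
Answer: -12727/14 ≈ -909.07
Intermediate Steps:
A(Z, o) = o (A(Z, o) = (3*o + o)/4 = (4*o)/4 = o)
x(h) = 2*h
P = 1/28 ≈ 0.035714
R = 141/28 (R = 1/28 - 1*(-5) = 1/28 + 5 = 141/28 ≈ 5.0357)
x(13)*(-40 + R) = (2*13)*(-40 + 141/28) = 26*(-979/28) = -12727/14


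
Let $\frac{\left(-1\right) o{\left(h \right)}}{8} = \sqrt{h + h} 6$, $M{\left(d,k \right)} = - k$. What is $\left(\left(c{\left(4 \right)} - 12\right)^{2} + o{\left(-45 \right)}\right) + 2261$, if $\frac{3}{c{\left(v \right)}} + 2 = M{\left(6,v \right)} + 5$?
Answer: $2486 - 144 i \sqrt{10} \approx 2486.0 - 455.37 i$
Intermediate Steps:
$c{\left(v \right)} = \frac{3}{3 - v}$ ($c{\left(v \right)} = \frac{3}{-2 - \left(-5 + v\right)} = \frac{3}{3 - v}$)
$o{\left(h \right)} = - 48 \sqrt{2} \sqrt{h}$ ($o{\left(h \right)} = - 8 \sqrt{h + h} 6 = - 8 \sqrt{2 h} 6 = - 8 \sqrt{2} \sqrt{h} 6 = - 8 \cdot 6 \sqrt{2} \sqrt{h} = - 48 \sqrt{2} \sqrt{h}$)
$\left(\left(c{\left(4 \right)} - 12\right)^{2} + o{\left(-45 \right)}\right) + 2261 = \left(\left(- \frac{3}{-3 + 4} - 12\right)^{2} - 48 \sqrt{2} \sqrt{-45}\right) + 2261 = \left(\left(- \frac{3}{1} - 12\right)^{2} - 48 \sqrt{2} \cdot 3 i \sqrt{5}\right) + 2261 = \left(\left(\left(-3\right) 1 - 12\right)^{2} - 144 i \sqrt{10}\right) + 2261 = \left(\left(-3 - 12\right)^{2} - 144 i \sqrt{10}\right) + 2261 = \left(\left(-15\right)^{2} - 144 i \sqrt{10}\right) + 2261 = \left(225 - 144 i \sqrt{10}\right) + 2261 = 2486 - 144 i \sqrt{10}$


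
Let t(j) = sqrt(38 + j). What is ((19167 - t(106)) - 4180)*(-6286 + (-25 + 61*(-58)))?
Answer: -147488775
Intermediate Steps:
((19167 - t(106)) - 4180)*(-6286 + (-25 + 61*(-58))) = ((19167 - sqrt(38 + 106)) - 4180)*(-6286 + (-25 + 61*(-58))) = ((19167 - sqrt(144)) - 4180)*(-6286 + (-25 - 3538)) = ((19167 - 1*12) - 4180)*(-6286 - 3563) = ((19167 - 12) - 4180)*(-9849) = (19155 - 4180)*(-9849) = 14975*(-9849) = -147488775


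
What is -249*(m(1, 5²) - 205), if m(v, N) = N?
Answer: 44820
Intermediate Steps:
-249*(m(1, 5²) - 205) = -249*(5² - 205) = -249*(25 - 205) = -249*(-180) = 44820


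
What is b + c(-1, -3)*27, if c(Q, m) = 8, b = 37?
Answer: 253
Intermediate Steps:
b + c(-1, -3)*27 = 37 + 8*27 = 37 + 216 = 253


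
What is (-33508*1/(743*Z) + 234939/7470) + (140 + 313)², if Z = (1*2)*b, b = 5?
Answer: 379700857697/1850070 ≈ 2.0524e+5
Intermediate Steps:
Z = 10 (Z = (1*2)*5 = 2*5 = 10)
(-33508*1/(743*Z) + 234939/7470) + (140 + 313)² = (-33508/(10*743) + 234939/7470) + (140 + 313)² = (-33508/7430 + 234939*(1/7470)) + 453² = (-33508*1/7430 + 78313/2490) + 205209 = (-16754/3715 + 78313/2490) + 205209 = 49843067/1850070 + 205209 = 379700857697/1850070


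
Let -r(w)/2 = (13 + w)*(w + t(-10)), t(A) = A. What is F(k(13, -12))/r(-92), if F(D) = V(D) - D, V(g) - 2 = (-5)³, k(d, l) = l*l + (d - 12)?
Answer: 67/4029 ≈ 0.016629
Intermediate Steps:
k(d, l) = -12 + d + l² (k(d, l) = l² + (-12 + d) = -12 + d + l²)
V(g) = -123 (V(g) = 2 + (-5)³ = 2 - 125 = -123)
r(w) = -2*(-10 + w)*(13 + w) (r(w) = -2*(13 + w)*(w - 10) = -2*(13 + w)*(-10 + w) = -2*(-10 + w)*(13 + w))
F(D) = -123 - D
F(k(13, -12))/r(-92) = (-123 - (-12 + 13 + (-12)²))/(260 - 6*(-92) - 2*(-92)²) = (-123 - (-12 + 13 + 144))/(260 + 552 - 2*8464) = (-123 - 1*145)/(260 + 552 - 16928) = (-123 - 145)/(-16116) = -268*(-1/16116) = 67/4029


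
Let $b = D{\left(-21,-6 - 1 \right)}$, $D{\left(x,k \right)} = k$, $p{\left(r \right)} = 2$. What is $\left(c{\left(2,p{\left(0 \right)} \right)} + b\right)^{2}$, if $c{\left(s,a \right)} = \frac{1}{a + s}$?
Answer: $\frac{729}{16} \approx 45.563$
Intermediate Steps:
$b = -7$ ($b = -6 - 1 = -7$)
$\left(c{\left(2,p{\left(0 \right)} \right)} + b\right)^{2} = \left(\frac{1}{2 + 2} - 7\right)^{2} = \left(\frac{1}{4} - 7\right)^{2} = \left(- \frac{27}{4}\right)^{2} = \frac{729}{16}$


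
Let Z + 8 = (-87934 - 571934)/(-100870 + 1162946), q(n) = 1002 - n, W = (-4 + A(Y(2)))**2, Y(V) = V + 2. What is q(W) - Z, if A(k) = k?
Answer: 268339157/265519 ≈ 1010.6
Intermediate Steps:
Y(V) = 2 + V
W = 0 (W = (-4 + (2 + 2))**2 = (-4 + 4)**2 = 0**2 = 0)
Z = -2289119/265519 (Z = -8 + (-87934 - 571934)/(-100870 + 1162946) = -8 - 659868/1062076 = -8 - 659868*1/1062076 = -8 - 164967/265519 = -2289119/265519 ≈ -8.6213)
q(W) - Z = (1002 - 1*0) - 1*(-2289119/265519) = (1002 + 0) + 2289119/265519 = 1002 + 2289119/265519 = 268339157/265519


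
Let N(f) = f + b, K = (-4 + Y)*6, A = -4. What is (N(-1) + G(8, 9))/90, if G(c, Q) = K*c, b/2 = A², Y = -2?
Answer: -257/90 ≈ -2.8556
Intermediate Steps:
b = 32 (b = 2*(-4)² = 2*16 = 32)
K = -36 (K = (-4 - 2)*6 = -6*6 = -36)
N(f) = 32 + f (N(f) = f + 32 = 32 + f)
G(c, Q) = -36*c
(N(-1) + G(8, 9))/90 = ((32 - 1) - 36*8)/90 = (31 - 288)/90 = (1/90)*(-257) = -257/90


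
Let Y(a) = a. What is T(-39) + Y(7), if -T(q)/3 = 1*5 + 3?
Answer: -17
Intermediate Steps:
T(q) = -24 (T(q) = -3*(1*5 + 3) = -3*(5 + 3) = -3*8 = -24)
T(-39) + Y(7) = -24 + 7 = -17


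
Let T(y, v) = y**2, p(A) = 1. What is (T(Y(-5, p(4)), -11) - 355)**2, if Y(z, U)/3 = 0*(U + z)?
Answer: 126025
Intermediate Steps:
Y(z, U) = 0 (Y(z, U) = 3*(0*(U + z)) = 3*0 = 0)
(T(Y(-5, p(4)), -11) - 355)**2 = (0**2 - 355)**2 = (0 - 355)**2 = (-355)**2 = 126025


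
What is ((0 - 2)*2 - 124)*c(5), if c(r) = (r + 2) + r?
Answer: -1536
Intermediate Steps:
c(r) = 2 + 2*r (c(r) = (2 + r) + r = 2 + 2*r)
((0 - 2)*2 - 124)*c(5) = ((0 - 2)*2 - 124)*(2 + 2*5) = (-2*2 - 124)*(2 + 10) = (-4 - 124)*12 = -128*12 = -1536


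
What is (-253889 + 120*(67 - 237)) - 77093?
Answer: -351382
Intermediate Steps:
(-253889 + 120*(67 - 237)) - 77093 = (-253889 + 120*(-170)) - 77093 = (-253889 - 20400) - 77093 = -274289 - 77093 = -351382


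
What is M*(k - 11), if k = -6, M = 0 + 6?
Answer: -102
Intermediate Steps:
M = 6
M*(k - 11) = 6*(-6 - 11) = 6*(-17) = -102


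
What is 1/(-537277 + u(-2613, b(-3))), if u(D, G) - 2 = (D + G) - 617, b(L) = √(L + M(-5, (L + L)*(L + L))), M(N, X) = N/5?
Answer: -540505/292145655029 - 2*I/292145655029 ≈ -1.8501e-6 - 6.8459e-12*I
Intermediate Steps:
M(N, X) = N/5 (M(N, X) = N*(⅕) = N/5)
b(L) = √(-1 + L) (b(L) = √(L + (⅕)*(-5)) = √(L - 1) = √(-1 + L))
u(D, G) = -615 + D + G (u(D, G) = 2 + ((D + G) - 617) = 2 + (-617 + D + G) = -615 + D + G)
1/(-537277 + u(-2613, b(-3))) = 1/(-537277 + (-615 - 2613 + √(-1 - 3))) = 1/(-537277 + (-615 - 2613 + √(-4))) = 1/(-537277 + (-615 - 2613 + 2*I)) = 1/(-537277 + (-3228 + 2*I)) = 1/(-540505 + 2*I) = (-540505 - 2*I)/292145655029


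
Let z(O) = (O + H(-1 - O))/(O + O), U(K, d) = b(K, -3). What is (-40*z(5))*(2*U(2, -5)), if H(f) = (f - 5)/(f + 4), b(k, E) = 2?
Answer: -168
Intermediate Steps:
U(K, d) = 2
H(f) = (-5 + f)/(4 + f)
z(O) = (O + (-6 - O)/(3 - O))/(2*O) (z(O) = (O + (-5 + (-1 - O))/(4 + (-1 - O)))/(O + O) = (O + (-6 - O)/(3 - O))/((2*O)) = (O + (-6 - O)/(3 - O))*(1/(2*O)) = (O + (-6 - O)/(3 - O))/(2*O))
(-40*z(5))*(2*U(2, -5)) = (-20*(6 + 5 + 5*(-3 + 5))/(5*(-3 + 5)))*(2*2) = -20*(6 + 5 + 5*2)/(5*2)*4 = -20*(6 + 5 + 10)/(5*2)*4 = -20*21/(5*2)*4 = -40*21/20*4 = -42*4 = -168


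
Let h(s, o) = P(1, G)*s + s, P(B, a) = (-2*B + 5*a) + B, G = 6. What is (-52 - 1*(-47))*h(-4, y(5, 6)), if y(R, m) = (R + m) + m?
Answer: 600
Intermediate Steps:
y(R, m) = R + 2*m
P(B, a) = -B + 5*a
h(s, o) = 30*s (h(s, o) = (-1*1 + 5*6)*s + s = (-1 + 30)*s + s = 29*s + s = 30*s)
(-52 - 1*(-47))*h(-4, y(5, 6)) = (-52 - 1*(-47))*(30*(-4)) = (-52 + 47)*(-120) = -5*(-120) = 600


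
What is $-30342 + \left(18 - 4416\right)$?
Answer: $-34740$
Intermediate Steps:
$-30342 + \left(18 - 4416\right) = -30342 - 4398 = -34740$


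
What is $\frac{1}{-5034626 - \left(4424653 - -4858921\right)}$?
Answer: $- \frac{1}{14318200} \approx -6.9841 \cdot 10^{-8}$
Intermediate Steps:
$\frac{1}{-5034626 - \left(4424653 - -4858921\right)} = \frac{1}{-5034626 - \left(4424653 + 4858921\right)} = \frac{1}{-5034626 - 9283574} = \frac{1}{-14318200} = - \frac{1}{14318200}$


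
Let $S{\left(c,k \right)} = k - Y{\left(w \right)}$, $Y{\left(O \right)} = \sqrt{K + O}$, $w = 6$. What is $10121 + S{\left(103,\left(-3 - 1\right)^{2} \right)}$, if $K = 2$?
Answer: $10137 - 2 \sqrt{2} \approx 10134.0$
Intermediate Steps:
$Y{\left(O \right)} = \sqrt{2 + O}$
$S{\left(c,k \right)} = k - 2 \sqrt{2}$ ($S{\left(c,k \right)} = k - \sqrt{2 + 6} = k - \sqrt{8} = k - 2 \sqrt{2}$)
$10121 + S{\left(103,\left(-3 - 1\right)^{2} \right)} = 10121 - \left(- \left(-3 - 1\right)^{2} + 2 \sqrt{2}\right) = 10121 + \left(\left(-4\right)^{2} - 2 \sqrt{2}\right) = 10121 + \left(16 - 2 \sqrt{2}\right) = 10137 - 2 \sqrt{2}$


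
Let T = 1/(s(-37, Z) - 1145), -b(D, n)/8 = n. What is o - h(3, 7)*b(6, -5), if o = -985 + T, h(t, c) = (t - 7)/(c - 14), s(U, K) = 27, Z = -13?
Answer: -7887497/7826 ≈ -1007.9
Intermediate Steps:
b(D, n) = -8*n
T = -1/1118 (T = 1/(27 - 1145) = 1/(-1118) = -1/1118 ≈ -0.00089445)
h(t, c) = (-7 + t)/(-14 + c)
o = -1101231/1118 (o = -985 - 1/1118 = -1101231/1118 ≈ -985.00)
o - h(3, 7)*b(6, -5) = -1101231/1118 - (-7 + 3)/(-14 + 7)*(-8*(-5)) = -1101231/1118 - -4/(-7)*40 = -1101231/1118 - (-⅐*(-4))*40 = -1101231/1118 - 4*40/7 = -1101231/1118 - 1*160/7 = -1101231/1118 - 160/7 = -7887497/7826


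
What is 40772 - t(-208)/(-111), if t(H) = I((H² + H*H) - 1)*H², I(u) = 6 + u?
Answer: 3748289404/111 ≈ 3.3768e+7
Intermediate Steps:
t(H) = H²*(5 + 2*H²) (t(H) = (6 + ((H² + H*H) - 1))*H² = (6 + ((H² + H²) - 1))*H² = (6 + (2*H² - 1))*H² = (6 + (-1 + 2*H²))*H² = (5 + 2*H²)*H² = H²*(5 + 2*H²))
40772 - t(-208)/(-111) = 40772 - (-208)²*(5 + 2*(-208)²)/(-111) = 40772 - 43264*(5 + 2*43264)*(-1)/111 = 40772 - 43264*(5 + 86528)*(-1)/111 = 40772 - 43264*86533*(-1)/111 = 40772 - 3743763712*(-1)/111 = 40772 - 1*(-3743763712/111) = 40772 + 3743763712/111 = 3748289404/111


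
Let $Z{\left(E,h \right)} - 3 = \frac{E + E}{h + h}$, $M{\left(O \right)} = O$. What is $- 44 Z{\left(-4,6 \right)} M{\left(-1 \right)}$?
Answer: $\frac{308}{3} \approx 102.67$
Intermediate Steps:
$Z{\left(E,h \right)} = 3 + \frac{E}{h}$ ($Z{\left(E,h \right)} = 3 + \frac{E + E}{h + h} = 3 + \frac{2 E}{2 h} = 3 + 2 E \frac{1}{2 h} = 3 + \frac{E}{h}$)
$- 44 Z{\left(-4,6 \right)} M{\left(-1 \right)} = - 44 \left(3 - \frac{4}{6}\right) \left(-1\right) = - 44 \left(3 - \frac{2}{3}\right) \left(-1\right) = \left(-44\right) \frac{7}{3} \left(-1\right) = \left(- \frac{308}{3}\right) \left(-1\right) = \frac{308}{3}$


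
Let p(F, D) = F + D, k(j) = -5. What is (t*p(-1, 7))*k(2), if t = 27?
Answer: -810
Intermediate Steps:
p(F, D) = D + F
(t*p(-1, 7))*k(2) = (27*(7 - 1))*(-5) = (27*6)*(-5) = 162*(-5) = -810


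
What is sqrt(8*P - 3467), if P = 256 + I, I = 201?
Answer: 3*sqrt(21) ≈ 13.748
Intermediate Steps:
P = 457 (P = 256 + 201 = 457)
sqrt(8*P - 3467) = sqrt(8*457 - 3467) = sqrt(3656 - 3467) = sqrt(189) = 3*sqrt(21)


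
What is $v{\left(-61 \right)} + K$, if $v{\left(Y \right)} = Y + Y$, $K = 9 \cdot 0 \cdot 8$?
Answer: $-122$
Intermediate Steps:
$K = 0$ ($K = 0 \cdot 8 = 0$)
$v{\left(Y \right)} = 2 Y$
$v{\left(-61 \right)} + K = 2 \left(-61\right) + 0 = -122 + 0 = -122$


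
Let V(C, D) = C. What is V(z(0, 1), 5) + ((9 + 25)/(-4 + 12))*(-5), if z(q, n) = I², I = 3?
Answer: -49/4 ≈ -12.250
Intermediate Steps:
z(q, n) = 9 (z(q, n) = 3² = 9)
V(z(0, 1), 5) + ((9 + 25)/(-4 + 12))*(-5) = 9 + ((9 + 25)/(-4 + 12))*(-5) = 9 + (34/8)*(-5) = 9 + (34*(⅛))*(-5) = 9 + (17/4)*(-5) = 9 - 85/4 = -49/4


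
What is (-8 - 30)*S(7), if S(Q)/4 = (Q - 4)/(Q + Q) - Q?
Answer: 7220/7 ≈ 1031.4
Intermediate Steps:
S(Q) = -4*Q + 2*(-4 + Q)/Q (S(Q) = 4*((Q - 4)/(Q + Q) - Q) = 4*((-4 + Q)/((2*Q)) - Q) = 4*((-4 + Q)*(1/(2*Q)) - Q) = 4*((-4 + Q)/(2*Q) - Q) = 4*(-Q + (-4 + Q)/(2*Q)) = -4*Q + 2*(-4 + Q)/Q)
(-8 - 30)*S(7) = (-8 - 30)*(2 - 8/7 - 4*7) = -38*(2 - 8*⅐ - 28) = -38*(2 - 8/7 - 28) = -38*(-190/7) = 7220/7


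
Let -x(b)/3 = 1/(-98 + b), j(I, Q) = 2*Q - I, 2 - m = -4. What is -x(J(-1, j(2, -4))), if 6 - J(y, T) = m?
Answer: -3/98 ≈ -0.030612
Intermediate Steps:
m = 6 (m = 2 - 1*(-4) = 2 + 4 = 6)
j(I, Q) = -I + 2*Q
J(y, T) = 0 (J(y, T) = 6 - 1*6 = 6 - 6 = 0)
x(b) = -3/(-98 + b)
-x(J(-1, j(2, -4))) = -(-3)/(-98 + 0) = -(-3)/(-98) = -(-3)*(-1)/98 = -1*3/98 = -3/98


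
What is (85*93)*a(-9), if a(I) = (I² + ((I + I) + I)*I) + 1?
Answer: 2569125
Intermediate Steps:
a(I) = 1 + 4*I² (a(I) = (I² + (2*I + I)*I) + 1 = (I² + (3*I)*I) + 1 = (I² + 3*I²) + 1 = 4*I² + 1 = 1 + 4*I²)
(85*93)*a(-9) = (85*93)*(1 + 4*(-9)²) = 7905*(1 + 4*81) = 7905*(1 + 324) = 7905*325 = 2569125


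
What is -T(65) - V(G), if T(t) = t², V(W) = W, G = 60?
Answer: -4285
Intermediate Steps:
-T(65) - V(G) = -1*65² - 1*60 = -1*4225 - 60 = -4225 - 60 = -4285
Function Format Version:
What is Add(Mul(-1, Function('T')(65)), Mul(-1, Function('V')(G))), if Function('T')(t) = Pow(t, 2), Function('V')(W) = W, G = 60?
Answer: -4285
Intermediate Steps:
Add(Mul(-1, Function('T')(65)), Mul(-1, Function('V')(G))) = Add(Mul(-1, Pow(65, 2)), Mul(-1, 60)) = Add(Mul(-1, 4225), -60) = Add(-4225, -60) = -4285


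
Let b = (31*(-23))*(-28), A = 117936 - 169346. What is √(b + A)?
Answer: 3*I*√3494 ≈ 177.33*I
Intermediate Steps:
A = -51410
b = 19964 (b = -713*(-28) = 19964)
√(b + A) = √(19964 - 51410) = √(-31446) = 3*I*√3494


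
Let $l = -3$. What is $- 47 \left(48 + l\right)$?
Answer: $-2115$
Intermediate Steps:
$- 47 \left(48 + l\right) = - 47 \left(48 - 3\right) = \left(-47\right) 45 = -2115$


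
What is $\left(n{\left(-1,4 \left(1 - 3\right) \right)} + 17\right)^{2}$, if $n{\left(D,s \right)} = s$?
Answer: $81$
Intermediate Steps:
$\left(n{\left(-1,4 \left(1 - 3\right) \right)} + 17\right)^{2} = \left(4 \left(1 - 3\right) + 17\right)^{2} = \left(4 \left(-2\right) + 17\right)^{2} = \left(-8 + 17\right)^{2} = 9^{2} = 81$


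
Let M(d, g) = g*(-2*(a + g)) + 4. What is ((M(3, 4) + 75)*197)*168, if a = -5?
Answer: 2879352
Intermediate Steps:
M(d, g) = 4 + g*(10 - 2*g) (M(d, g) = g*(-2*(-5 + g)) + 4 = g*(10 - 2*g) + 4 = 4 + g*(10 - 2*g))
((M(3, 4) + 75)*197)*168 = (((4 - 2*4² + 10*4) + 75)*197)*168 = (((4 - 2*16 + 40) + 75)*197)*168 = (((4 - 32 + 40) + 75)*197)*168 = ((12 + 75)*197)*168 = (87*197)*168 = 17139*168 = 2879352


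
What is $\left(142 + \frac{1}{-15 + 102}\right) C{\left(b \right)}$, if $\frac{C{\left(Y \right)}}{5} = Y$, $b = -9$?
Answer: $- \frac{185325}{29} \approx -6390.5$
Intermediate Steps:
$C{\left(Y \right)} = 5 Y$
$\left(142 + \frac{1}{-15 + 102}\right) C{\left(b \right)} = \left(142 + \frac{1}{-15 + 102}\right) 5 \left(-9\right) = \left(142 + \frac{1}{87}\right) \left(-45\right) = \frac{12355}{87} \left(-45\right) = - \frac{185325}{29}$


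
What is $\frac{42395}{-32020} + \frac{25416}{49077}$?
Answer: $- \frac{28151091}{34921012} \approx -0.80614$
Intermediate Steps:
$\frac{42395}{-32020} + \frac{25416}{49077} = 42395 \left(- \frac{1}{32020}\right) + 25416 \cdot \frac{1}{49077} = - \frac{8479}{6404} + \frac{2824}{5453} = - \frac{28151091}{34921012}$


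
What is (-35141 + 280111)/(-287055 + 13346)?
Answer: -244970/273709 ≈ -0.89500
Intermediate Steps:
(-35141 + 280111)/(-287055 + 13346) = 244970/(-273709) = 244970*(-1/273709) = -244970/273709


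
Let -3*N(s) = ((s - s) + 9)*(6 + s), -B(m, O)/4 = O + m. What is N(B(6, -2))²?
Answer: 900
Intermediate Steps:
B(m, O) = -4*O - 4*m (B(m, O) = -4*(O + m) = -4*O - 4*m)
N(s) = -18 - 3*s (N(s) = -((s - s) + 9)*(6 + s)/3 = -(0 + 9)*(6 + s)/3 = -3*(6 + s) = -(54 + 9*s)/3 = -18 - 3*s)
N(B(6, -2))² = (-18 - 3*(-4*(-2) - 4*6))² = (-18 - 3*(8 - 24))² = (-18 - 3*(-16))² = (-18 + 48)² = 30² = 900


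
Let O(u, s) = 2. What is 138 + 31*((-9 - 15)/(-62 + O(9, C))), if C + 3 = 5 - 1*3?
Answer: 752/5 ≈ 150.40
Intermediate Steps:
C = -1 (C = -3 + (5 - 1*3) = -3 + (5 - 3) = -3 + 2 = -1)
138 + 31*((-9 - 15)/(-62 + O(9, C))) = 138 + 31*((-9 - 15)/(-62 + 2)) = 138 + 31*(-24/(-60)) = 138 + 31*(-24*(-1/60)) = 138 + 31*(2/5) = 138 + 62/5 = 752/5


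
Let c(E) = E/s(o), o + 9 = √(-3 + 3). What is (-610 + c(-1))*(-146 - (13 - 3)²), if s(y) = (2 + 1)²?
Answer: 450262/3 ≈ 1.5009e+5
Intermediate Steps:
o = -9 (o = -9 + √(-3 + 3) = -9 + √0 = -9 + 0 = -9)
s(y) = 9 (s(y) = 3² = 9)
c(E) = E/9
(-610 + c(-1))*(-146 - (13 - 3)²) = (-610 + (⅑)*(-1))*(-146 - (13 - 3)²) = (-610 - ⅑)*(-146 - 1*10²) = -5491*(-146 - 1*100)/9 = -5491*(-146 - 100)/9 = -5491/9*(-246) = 450262/3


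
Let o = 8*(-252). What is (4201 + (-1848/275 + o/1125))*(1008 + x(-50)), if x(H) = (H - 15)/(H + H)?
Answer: 10571882553/2500 ≈ 4.2288e+6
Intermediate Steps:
o = -2016
x(H) = (-15 + H)/(2*H) (x(H) = (-15 + H)/((2*H)) = (-15 + H)*(1/(2*H)) = (-15 + H)/(2*H))
(4201 + (-1848/275 + o/1125))*(1008 + x(-50)) = (4201 + (-1848/275 - 2016/1125))*(1008 + (½)*(-15 - 50)/(-50)) = (4201 + (-1848*1/275 - 2016*1/1125))*(1008 + (½)*(-1/50)*(-65)) = (4201 + (-168/25 - 224/125))*(1008 + 13/20) = (4201 - 1064/125)*(20173/20) = (524061/125)*(20173/20) = 10571882553/2500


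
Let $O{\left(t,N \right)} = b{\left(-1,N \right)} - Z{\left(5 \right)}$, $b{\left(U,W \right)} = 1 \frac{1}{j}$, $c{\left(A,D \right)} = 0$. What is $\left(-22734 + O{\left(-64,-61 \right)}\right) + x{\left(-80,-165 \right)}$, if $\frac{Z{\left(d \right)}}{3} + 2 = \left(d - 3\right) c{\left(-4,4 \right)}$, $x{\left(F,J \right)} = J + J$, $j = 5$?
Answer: $- \frac{115289}{5} \approx -23058.0$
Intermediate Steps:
$x{\left(F,J \right)} = 2 J$
$b{\left(U,W \right)} = \frac{1}{5}$ ($b{\left(U,W \right)} = 1 \cdot \frac{1}{5} = \frac{1}{5}$)
$Z{\left(d \right)} = -6$ ($Z{\left(d \right)} = -6 + 3 \left(d - 3\right) 0 = -6 + 3 \left(-3 + d\right) 0 = -6 + 3 \cdot 0 = -6 + 0 = -6$)
$O{\left(t,N \right)} = \frac{31}{5}$ ($O{\left(t,N \right)} = \frac{1}{5} - -6 = \frac{1}{5} + 6 = \frac{31}{5}$)
$\left(-22734 + O{\left(-64,-61 \right)}\right) + x{\left(-80,-165 \right)} = \left(-22734 + \frac{31}{5}\right) + 2 \left(-165\right) = - \frac{113639}{5} - 330 = - \frac{115289}{5}$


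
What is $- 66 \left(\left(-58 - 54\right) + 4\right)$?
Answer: $7128$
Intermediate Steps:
$- 66 \left(\left(-58 - 54\right) + 4\right) = - 66 \left(-112 + 4\right) = \left(-66\right) \left(-108\right) = 7128$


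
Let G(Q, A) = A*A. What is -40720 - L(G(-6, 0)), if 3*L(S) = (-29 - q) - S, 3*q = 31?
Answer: -366362/9 ≈ -40707.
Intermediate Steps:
q = 31/3 (q = (⅓)*31 = 31/3 ≈ 10.333)
G(Q, A) = A²
L(S) = -118/9 - S/3 (L(S) = ((-29 - 1*31/3) - S)/3 = ((-29 - 31/3) - S)/3 = (-118/3 - S)/3 = -118/9 - S/3)
-40720 - L(G(-6, 0)) = -40720 - (-118/9 - ⅓*0²) = -40720 - (-118/9 - ⅓*0) = -40720 - (-118/9 + 0) = -40720 - 1*(-118/9) = -40720 + 118/9 = -366362/9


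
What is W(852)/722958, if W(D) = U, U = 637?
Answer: 637/722958 ≈ 0.00088110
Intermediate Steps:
W(D) = 637
W(852)/722958 = 637/722958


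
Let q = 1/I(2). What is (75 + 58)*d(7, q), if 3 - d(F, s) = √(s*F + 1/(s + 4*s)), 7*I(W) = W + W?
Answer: 399 - 19*√60585/10 ≈ -68.666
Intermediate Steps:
I(W) = 2*W/7 (I(W) = (W + W)/7 = (2*W)/7 = 2*W/7)
q = 7/4 (q = 1/((2/7)*2) = 1/(4/7) = 7/4 ≈ 1.7500)
d(F, s) = 3 - √(1/(5*s) + F*s) (d(F, s) = 3 - √(s*F + 1/(s + 4*s)) = 3 - √(F*s + 1/(5*s)) = 3 - √(1/(5*s) + F*s))
(75 + 58)*d(7, q) = (75 + 58)*(3 - √(5/(7/4) + 25*7*(7/4))/5) = 133*(3 - √(5*(4/7) + 1225/4)/5) = 133*(3 - √(20/7 + 1225/4)/5) = 133*(3 - √60585/70) = 399 - 19*√60585/10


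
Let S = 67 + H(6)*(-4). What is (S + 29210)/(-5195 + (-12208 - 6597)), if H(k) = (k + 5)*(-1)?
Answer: -29321/24000 ≈ -1.2217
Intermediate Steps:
H(k) = -5 - k (H(k) = (5 + k)*(-1) = -5 - k)
S = 111 (S = 67 + (-5 - 1*6)*(-4) = 67 + (-5 - 6)*(-4) = 67 - 11*(-4) = 67 + 44 = 111)
(S + 29210)/(-5195 + (-12208 - 6597)) = (111 + 29210)/(-5195 + (-12208 - 6597)) = 29321/(-5195 - 18805) = 29321/(-24000) = 29321*(-1/24000) = -29321/24000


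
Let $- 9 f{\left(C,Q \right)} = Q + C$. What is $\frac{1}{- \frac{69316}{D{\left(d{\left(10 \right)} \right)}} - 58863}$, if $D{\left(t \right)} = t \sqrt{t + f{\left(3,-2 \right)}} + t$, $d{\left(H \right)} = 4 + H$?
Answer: $- \frac{55398973}{3237727206786} + \frac{606515 \sqrt{5}}{3237727206786} \approx -1.6692 \cdot 10^{-5}$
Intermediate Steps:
$f{\left(C,Q \right)} = - \frac{C}{9} - \frac{Q}{9}$ ($f{\left(C,Q \right)} = - \frac{Q + C}{9} = - \frac{C + Q}{9} = - \frac{C}{9} - \frac{Q}{9}$)
$D{\left(t \right)} = t + t \sqrt{- \frac{1}{9} + t}$ ($D{\left(t \right)} = t \sqrt{t - \frac{1}{9}} + t = t \sqrt{- \frac{1}{9} + t} + t = t + t \sqrt{- \frac{1}{9} + t}$)
$\frac{1}{- \frac{69316}{D{\left(d{\left(10 \right)} \right)}} - 58863} = \frac{1}{- \frac{69316}{\frac{1}{3} \left(4 + 10\right) \left(3 + \sqrt{-1 + 9 \left(4 + 10\right)}\right)} - 58863} = \frac{1}{- \frac{69316}{\frac{1}{3} \cdot 14 \left(3 + \sqrt{-1 + 9 \cdot 14}\right)} - 58863} = \frac{1}{- \frac{69316}{\frac{1}{3} \cdot 14 \left(3 + \sqrt{-1 + 126}\right)} - 58863} = \frac{1}{- \frac{69316}{\frac{1}{3} \cdot 14 \left(3 + \sqrt{125}\right)} - 58863} = \frac{1}{- \frac{69316}{\frac{1}{3} \cdot 14 \left(3 + 5 \sqrt{5}\right)} - 58863} = \frac{1}{- \frac{69316}{14 + \frac{70 \sqrt{5}}{3}} - 58863} = \frac{1}{-58863 - \frac{69316}{14 + \frac{70 \sqrt{5}}{3}}}$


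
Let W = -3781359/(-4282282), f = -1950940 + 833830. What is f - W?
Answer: -4783783826379/4282282 ≈ -1.1171e+6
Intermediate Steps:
f = -1117110
W = 3781359/4282282 (W = -3781359*(-1/4282282) = 3781359/4282282 ≈ 0.88302)
f - W = -1117110 - 1*3781359/4282282 = -1117110 - 3781359/4282282 = -4783783826379/4282282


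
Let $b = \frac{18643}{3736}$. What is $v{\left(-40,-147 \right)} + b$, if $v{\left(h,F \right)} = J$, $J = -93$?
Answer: $- \frac{328805}{3736} \approx -88.01$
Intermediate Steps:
$v{\left(h,F \right)} = -93$
$b = \frac{18643}{3736}$ ($b = 18643 \cdot \frac{1}{3736} = \frac{18643}{3736} \approx 4.9901$)
$v{\left(-40,-147 \right)} + b = -93 + \frac{18643}{3736} = - \frac{328805}{3736}$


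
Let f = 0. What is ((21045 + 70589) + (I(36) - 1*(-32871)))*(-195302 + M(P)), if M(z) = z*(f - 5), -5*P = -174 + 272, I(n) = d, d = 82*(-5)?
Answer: -24223840380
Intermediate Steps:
d = -410
I(n) = -410
P = -98/5 (P = -(-174 + 272)/5 = -1/5*98 = -98/5 ≈ -19.600)
M(z) = -5*z (M(z) = z*(0 - 5) = z*(-5) = -5*z)
((21045 + 70589) + (I(36) - 1*(-32871)))*(-195302 + M(P)) = ((21045 + 70589) + (-410 - 1*(-32871)))*(-195302 - 5*(-98/5)) = (91634 + (-410 + 32871))*(-195302 + 98) = (91634 + 32461)*(-195204) = 124095*(-195204) = -24223840380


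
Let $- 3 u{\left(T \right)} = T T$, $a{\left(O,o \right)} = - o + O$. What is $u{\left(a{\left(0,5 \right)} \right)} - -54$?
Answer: $\frac{137}{3} \approx 45.667$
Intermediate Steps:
$a{\left(O,o \right)} = O - o$
$u{\left(T \right)} = - \frac{T^{2}}{3}$ ($u{\left(T \right)} = - \frac{T T}{3} = - \frac{T^{2}}{3}$)
$u{\left(a{\left(0,5 \right)} \right)} - -54 = - \frac{\left(0 - 5\right)^{2}}{3} - -54 = - \frac{\left(0 - 5\right)^{2}}{3} + 54 = - \frac{\left(-5\right)^{2}}{3} + 54 = \left(- \frac{1}{3}\right) 25 + 54 = - \frac{25}{3} + 54 = \frac{137}{3}$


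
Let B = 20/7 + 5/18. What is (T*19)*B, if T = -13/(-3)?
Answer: 97565/378 ≈ 258.11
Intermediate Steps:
T = 13/3 (T = -13*(-⅓) = 13/3 ≈ 4.3333)
B = 395/126 (B = 20*(⅐) + 5*(1/18) = 20/7 + 5/18 = 395/126 ≈ 3.1349)
(T*19)*B = ((13/3)*19)*(395/126) = (247/3)*(395/126) = 97565/378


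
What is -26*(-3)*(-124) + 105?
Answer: -9567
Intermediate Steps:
-26*(-3)*(-124) + 105 = 78*(-124) + 105 = -9672 + 105 = -9567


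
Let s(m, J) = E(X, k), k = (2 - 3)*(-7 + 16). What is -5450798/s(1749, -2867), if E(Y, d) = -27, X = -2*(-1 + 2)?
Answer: 5450798/27 ≈ 2.0188e+5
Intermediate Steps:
k = -9 (k = -1*9 = -9)
X = -2 (X = -2*1 = -2)
s(m, J) = -27
-5450798/s(1749, -2867) = -5450798/(-27) = -5450798*(-1/27) = 5450798/27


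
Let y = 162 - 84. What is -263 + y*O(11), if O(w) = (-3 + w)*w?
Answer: 6601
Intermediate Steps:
y = 78
O(w) = w*(-3 + w)
-263 + y*O(11) = -263 + 78*(11*(-3 + 11)) = -263 + 78*(11*8) = -263 + 78*88 = -263 + 6864 = 6601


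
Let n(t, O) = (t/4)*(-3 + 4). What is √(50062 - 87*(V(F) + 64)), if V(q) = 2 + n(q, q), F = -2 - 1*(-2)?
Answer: 4*√2770 ≈ 210.52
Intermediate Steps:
n(t, O) = t/4 (n(t, O) = (t*(¼))*1 = (t/4)*1 = t/4)
F = 0 (F = -2 + 2 = 0)
V(q) = 2 + q/4
√(50062 - 87*(V(F) + 64)) = √(50062 - 87*((2 + (¼)*0) + 64)) = √(50062 - 87*((2 + 0) + 64)) = √(50062 - 87*(2 + 64)) = √(50062 - 87*66) = √(50062 - 5742) = √44320 = 4*√2770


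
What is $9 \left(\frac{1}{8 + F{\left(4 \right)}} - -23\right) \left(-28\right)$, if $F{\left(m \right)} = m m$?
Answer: $- \frac{11613}{2} \approx -5806.5$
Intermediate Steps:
$F{\left(m \right)} = m^{2}$
$9 \left(\frac{1}{8 + F{\left(4 \right)}} - -23\right) \left(-28\right) = 9 \left(\frac{1}{8 + 4^{2}} - -23\right) \left(-28\right) = 9 \left(\frac{1}{8 + 16} + 23\right) \left(-28\right) = 9 \left(\frac{1}{24} + 23\right) \left(-28\right) = 9 \cdot \frac{553}{24} \left(-28\right) = \frac{1659}{8} \left(-28\right) = - \frac{11613}{2}$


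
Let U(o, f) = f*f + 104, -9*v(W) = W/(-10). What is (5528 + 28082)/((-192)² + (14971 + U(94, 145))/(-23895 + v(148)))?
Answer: 18068752805/19817292582 ≈ 0.91177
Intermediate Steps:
v(W) = W/90 (v(W) = -W/(9*(-10)) = -W*(-1)/(9*10) = -(-1)*W/90 = W/90)
U(o, f) = 104 + f² (U(o, f) = f² + 104 = 104 + f²)
(5528 + 28082)/((-192)² + (14971 + U(94, 145))/(-23895 + v(148))) = (5528 + 28082)/((-192)² + (14971 + (104 + 145²))/(-23895 + (1/90)*148)) = 33610/(36864 + (14971 + (104 + 21025))/(-23895 + 74/45)) = 33610/(36864 + (14971 + 21129)/(-1075201/45)) = 33610/(36864 + 36100*(-45/1075201)) = 33610/(36864 - 1624500/1075201) = 33610/(39634585164/1075201) = 33610*(1075201/39634585164) = 18068752805/19817292582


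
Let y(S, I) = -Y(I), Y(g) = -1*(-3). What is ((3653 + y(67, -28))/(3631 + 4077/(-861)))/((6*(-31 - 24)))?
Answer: -104755/34344354 ≈ -0.0030501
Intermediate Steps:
Y(g) = 3
y(S, I) = -3 (y(S, I) = -1*3 = -3)
((3653 + y(67, -28))/(3631 + 4077/(-861)))/((6*(-31 - 24))) = ((3653 - 3)/(3631 + 4077/(-861)))/((6*(-31 - 24))) = (3650/(3631 + 4077*(-1/861)))/((6*(-55))) = (3650/(3631 - 1359/287))/(-330) = (3650/(1040738/287))*(-1/330) = (3650*(287/1040738))*(-1/330) = (523775/520369)*(-1/330) = -104755/34344354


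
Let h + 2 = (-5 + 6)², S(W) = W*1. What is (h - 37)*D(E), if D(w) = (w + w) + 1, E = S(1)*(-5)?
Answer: 342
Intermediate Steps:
S(W) = W
E = -5 (E = 1*(-5) = -5)
h = -1 (h = -2 + (-5 + 6)² = -2 + 1² = -2 + 1 = -1)
D(w) = 1 + 2*w (D(w) = 2*w + 1 = 1 + 2*w)
(h - 37)*D(E) = (-1 - 37)*(1 + 2*(-5)) = -38*(1 - 10) = -38*(-9) = 342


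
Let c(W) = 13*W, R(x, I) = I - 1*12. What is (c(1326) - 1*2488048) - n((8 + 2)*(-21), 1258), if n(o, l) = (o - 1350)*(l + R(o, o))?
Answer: -854650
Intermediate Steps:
R(x, I) = -12 + I (R(x, I) = I - 12 = -12 + I)
n(o, l) = (-1350 + o)*(-12 + l + o) (n(o, l) = (o - 1350)*(l + (-12 + o)) = (-1350 + o)*(-12 + l + o))
(c(1326) - 1*2488048) - n((8 + 2)*(-21), 1258) = (13*1326 - 1*2488048) - (16200 + ((8 + 2)*(-21))² - 1362*(8 + 2)*(-21) - 1350*1258 + 1258*((8 + 2)*(-21))) = (17238 - 2488048) - (16200 + (10*(-21))² - 13620*(-21) - 1698300 + 1258*(10*(-21))) = -2470810 - (16200 + (-210)² - 1362*(-210) - 1698300 + 1258*(-210)) = -2470810 - (16200 + 44100 + 286020 - 1698300 - 264180) = -2470810 - 1*(-1616160) = -2470810 + 1616160 = -854650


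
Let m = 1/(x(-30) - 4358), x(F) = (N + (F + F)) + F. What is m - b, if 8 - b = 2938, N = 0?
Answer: 13032639/4448 ≈ 2930.0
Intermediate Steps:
x(F) = 3*F (x(F) = (0 + (F + F)) + F = (0 + 2*F) + F = 2*F + F = 3*F)
b = -2930 (b = 8 - 1*2938 = 8 - 2938 = -2930)
m = -1/4448 (m = 1/(3*(-30) - 4358) = 1/(-90 - 4358) = 1/(-4448) = -1/4448 ≈ -0.00022482)
m - b = -1/4448 - 1*(-2930) = -1/4448 + 2930 = 13032639/4448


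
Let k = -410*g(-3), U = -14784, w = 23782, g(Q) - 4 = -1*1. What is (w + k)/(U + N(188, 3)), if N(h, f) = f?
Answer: -22552/14781 ≈ -1.5257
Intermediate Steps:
g(Q) = 3 (g(Q) = 4 - 1*1 = 4 - 1 = 3)
k = -1230 (k = -410*3 = -1230)
(w + k)/(U + N(188, 3)) = (23782 - 1230)/(-14784 + 3) = 22552/(-14781) = 22552*(-1/14781) = -22552/14781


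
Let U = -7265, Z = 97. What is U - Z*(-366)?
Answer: 28237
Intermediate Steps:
U - Z*(-366) = -7265 - 97*(-366) = -7265 - 1*(-35502) = -7265 + 35502 = 28237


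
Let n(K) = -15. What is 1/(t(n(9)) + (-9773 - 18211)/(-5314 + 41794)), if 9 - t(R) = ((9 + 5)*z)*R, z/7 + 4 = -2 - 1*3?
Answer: -760/10048543 ≈ -7.5633e-5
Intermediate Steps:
z = -63 (z = -28 + 7*(-2 - 1*3) = -28 + 7*(-2 - 3) = -28 + 7*(-5) = -28 - 35 = -63)
t(R) = 9 + 882*R (t(R) = 9 - (9 + 5)*(-63)*R = 9 - 14*(-63)*R = 9 - (-882)*R = 9 + 882*R)
1/(t(n(9)) + (-9773 - 18211)/(-5314 + 41794)) = 1/((9 + 882*(-15)) + (-9773 - 18211)/(-5314 + 41794)) = 1/((9 - 13230) - 27984/36480) = 1/(-13221 - 27984*1/36480) = 1/(-13221 - 583/760) = 1/(-10048543/760) = -760/10048543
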